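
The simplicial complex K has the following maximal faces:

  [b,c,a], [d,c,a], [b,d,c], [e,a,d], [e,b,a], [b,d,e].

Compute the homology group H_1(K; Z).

Fix the vertex order a < b < c < d < e and write every simplex with vertices in increasing order. Then dim K = 2 and the simplices of K are:

  0-simplices (5): a, b, c, d, e
  1-simplices (9): ab, ac, ad, ae, bc, bd, be, cd, de
  2-simplices (6): abc, abe, acd, ade, bcd, bde

so the chain groups are C_0 ≅ Z^5, C_1 ≅ Z^9, C_2 ≅ Z^6.

The boundary map ∂_1: C_1 → C_0 is given by ∂[p,q] = [q] − [p]. For instance
  ∂ab = b − a.
The 5×9 boundary matrix has rank 4 and Smith normal form diag(1,1,1,1).

∂_2: C_2 → C_1 maps a triangle to the signed sum of its edges. For instance
  ∂acd = cd − ad + ac,
  ∂bde = de − be + bd.
The 9×6 boundary matrix has rank 5 and Smith normal form diag(1,1,1,1,1).

Computing H_k = (kernel of ∂_k) / (image of ∂_{k+1}):

  H_1: rank ker ∂_1 − rank ∂_2 = (9 − 4) − 5 = 0, and the invariant factors of ∂_2 are all 1, so H_1 = 0.

H_1 = 0.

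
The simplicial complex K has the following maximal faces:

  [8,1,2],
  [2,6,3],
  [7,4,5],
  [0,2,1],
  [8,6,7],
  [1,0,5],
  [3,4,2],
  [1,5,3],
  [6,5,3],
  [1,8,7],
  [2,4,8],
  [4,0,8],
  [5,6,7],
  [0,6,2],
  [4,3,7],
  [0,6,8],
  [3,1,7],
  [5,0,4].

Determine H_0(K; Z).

Take the total order 0 < 1 < 2 < 3 < 4 < 5 < 6 < 7 < 8 on the vertex set. Then K (dimension 2) consists of the simplices:

  0-simplices (9): [0], [1], [2], [3], [4], [5], [6], [7], [8]
  1-simplices (27): (27 of them)
  2-simplices (18): [0,1,2], [0,1,5], [0,2,6], [0,4,5], [0,4,8], [0,6,8], [1,2,8], [1,3,5], [1,3,7], [1,7,8], [2,3,4], [2,3,6], [2,4,8], [3,4,7], [3,5,6], [4,5,7], [5,6,7], [6,7,8]

Hence C_0 ≅ Z^9, C_1 ≅ Z^27, C_2 ≅ Z^18.

∂_1: C_1 → C_0 maps an edge to its endpoints' difference, ∂[p,q] = q − p.
This gives a 9×27 integer matrix of rank 8; reducing to Smith normal form yields diagonal entries (1,1,1,1,1,1,1,1).

The boundary map ∂_2: C_2 → C_1 sends each 2-simplex [p,q,r] to [q,r] − [p,r] + [p,q]. For instance
  ∂[1,7,8] = [7,8] − [1,8] + [1,7],
  ∂[1,3,7] = [3,7] − [1,7] + [1,3].
The resulting 27×18 matrix has rank 18, and its Smith normal form has invariant factors (1,1,1,1,1,1,1,1,1,1,1,1,1,1,1,1,1,2).

Now H_k = ker ∂_k / im ∂_{k+1}, so:

  H_0: rank C_0 − rank ∂_1 = 9 − 8 = 1, and the invariant factors of ∂_1 are all 1, so H_0 ≅ Z.

H_0 = Z.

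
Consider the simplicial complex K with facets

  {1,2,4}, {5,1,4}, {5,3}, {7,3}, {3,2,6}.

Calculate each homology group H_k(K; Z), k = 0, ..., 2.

Take the total order 1 < 2 < 3 < 4 < 5 < 6 < 7 on the vertex set. Then K (dimension 2) consists of the simplices:

  0-simplices (7): [1], [2], [3], [4], [5], [6], [7]
  1-simplices (10): [1,2], [1,4], [1,5], [2,3], [2,4], [2,6], [3,5], [3,6], [3,7], [4,5]
  2-simplices (3): [1,2,4], [1,4,5], [2,3,6]

giving chain groups C_0 ≅ Z^7, C_1 ≅ Z^10, C_2 ≅ Z^3.

The boundary map ∂_1: C_1 → C_0 sends each edge [p,q] (with p < q) to q − p.
As a 7×10 matrix over Z this has rank 6, with invariant factors (1,1,1,1,1,1).

Boundary ∂_2: C_2 → C_1 sends each 2-simplex [p,q,r] to [q,r] − [p,r] + [p,q]. For instance
  ∂[1,2,4] = [2,4] − [1,4] + [1,2],
  ∂[2,3,6] = [3,6] − [2,6] + [2,3].
This gives a 10×3 integer matrix of rank 3; reducing to Smith normal form yields diagonal entries (1,1,1).

Now H_k = ker ∂_k / im ∂_{k+1}, so:

  H_0: rank C_0 − rank ∂_1 = 7 − 6 = 1, and the invariant factors of ∂_1 are all 1, so H_0 ≅ Z.
  H_1: rank ker ∂_1 − rank ∂_2 = (10 − 6) − 3 = 1, and the invariant factors of ∂_2 are all 1, so H_1 ≅ Z.
  H_2: rank ker ∂_2 − rank ∂_3 = (3 − 3) − 0 = 0, and there is no ∂_3, so H_2 ≅ 0.

As a check, the Euler characteristic is 7 − 10 + 3 = 0, which agrees with 1 − 1 + 0 = 0.

H_0 = Z,  H_1 = Z,  H_2 = 0.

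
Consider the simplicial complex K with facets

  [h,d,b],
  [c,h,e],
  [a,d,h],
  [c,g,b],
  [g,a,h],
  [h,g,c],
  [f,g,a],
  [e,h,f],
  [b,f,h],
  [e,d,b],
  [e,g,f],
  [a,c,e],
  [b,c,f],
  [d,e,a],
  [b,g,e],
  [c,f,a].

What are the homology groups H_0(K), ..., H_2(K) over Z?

H_0 ≅ Z,  H_1 ≅ Z^2,  H_2 ≅ Z.

Order the vertices as a < b < c < d < e < f < g < h. Listing each simplex with vertices in this order, K has dimension 2 with simplices:

  0-simplices (8): a, b, c, d, e, f, g, h
  1-simplices (24): ac, ad, ae, af, ag, ah, bc, bd, be, bf, bg, bh, ce, cf, cg, ch, de, dh, ef, eg, eh, fg, fh, gh
  2-simplices (16): ace, acf, ade, adh, afg, agh, bcf, bcg, bde, bdh, beg, bfh, ceh, cgh, efg, efh

giving chain groups C_0 ≅ Z^8, C_1 ≅ Z^24, C_2 ≅ Z^16.

The boundary map ∂_1: C_1 → C_0 is given by ∂[p,q] = [q] − [p]. For instance
  ∂bh = h − b.
The resulting 8×24 matrix has rank 7, and its Smith normal form has invariant factors (1,1,1,1,1,1,1).

∂_2: C_2 → C_1 maps a triangle to the signed sum of its edges. For instance
  ∂bcg = cg − bg + bc,
  ∂efh = fh − eh + ef.
The resulting 24×16 matrix has rank 15, and its Smith normal form has invariant factors (1,1,1,1,1,1,1,1,1,1,1,1,1,1,1).

Computing H_k = (kernel of ∂_k) / (image of ∂_{k+1}):

  H_0: rank C_0 − rank ∂_1 = 8 − 7 = 1, and the invariant factors of ∂_1 are all 1, so H_0 ≅ Z.
  H_1: rank ker ∂_1 − rank ∂_2 = (24 − 7) − 15 = 2, and the invariant factors of ∂_2 are all 1, so H_1 ≅ Z^2.
  H_2: rank ker ∂_2 − rank ∂_3 = (16 − 15) − 0 = 1, and there is no ∂_3, so H_2 ≅ Z.

As a check, the Euler characteristic is 8 − 24 + 16 = 0, which agrees with 1 − 2 + 1 = 0.
(K is a triangulation of the torus T^2.)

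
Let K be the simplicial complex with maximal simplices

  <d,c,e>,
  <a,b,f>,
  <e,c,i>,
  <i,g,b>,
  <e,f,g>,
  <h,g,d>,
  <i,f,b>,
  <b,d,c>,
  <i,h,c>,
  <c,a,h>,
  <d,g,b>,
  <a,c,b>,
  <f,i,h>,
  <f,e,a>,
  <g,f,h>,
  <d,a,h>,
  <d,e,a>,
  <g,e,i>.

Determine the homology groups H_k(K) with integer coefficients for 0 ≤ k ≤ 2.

H_0 = Z,  H_1 = Z ⊕ Z/2,  H_2 = 0.

We work with the vertex ordering a < b < c < d < e < f < g < h < i. The simplices of K, each written with vertices in increasing order, are:

  0-simplices (9): a, b, c, d, e, f, g, h, i
  1-simplices (27): ab, ac, ad, ae, af, ah, bc, bd, bf, bg, bi, cd, ce, ch, ci, de, dg, dh, ef, eg, ei, fg, fh, fi, gh, gi, hi
  2-simplices (18): abc, abf, ach, ade, adh, aef, bcd, bdg, bfi, bgi, cde, cei, chi, dgh, efg, egi, fgh, fhi

giving chain groups C_0 ≅ Z^9, C_1 ≅ Z^27, C_2 ≅ Z^18.

∂_1: C_1 → C_0 sends each edge [p,q] (with p < q) to q − p.
The resulting 9×27 matrix has rank 8, and its Smith normal form has invariant factors (1,1,1,1,1,1,1,1).

Boundary ∂_2: C_2 → C_1 maps a triangle to the signed sum of its edges. For instance
  ∂bcd = cd − bd + bc,
  ∂egi = gi − ei + eg.
This gives a 27×18 integer matrix of rank 18; reducing to Smith normal form yields diagonal entries (1,1,1,1,1,1,1,1,1,1,1,1,1,1,1,1,1,2).

Reading off H_k = ker ∂_k / im ∂_{k+1}:

  H_0: rank C_0 − rank ∂_1 = 9 − 8 = 1, and the invariant factors of ∂_1 are all 1, so H_0 = Z.
  H_1: rank ker ∂_1 − rank ∂_2 = (27 − 8) − 18 = 1, and ∂_2 has invariant factor 2 > 1, so H_1 = Z ⊕ Z/2.
  H_2: rank ker ∂_2 − rank ∂_3 = (18 − 18) − 0 = 0, and there is no ∂_3, so H_2 = 0.

As a check, the Euler characteristic is 9 − 27 + 18 = 0, which agrees with 1 − 1 + 0 = 0.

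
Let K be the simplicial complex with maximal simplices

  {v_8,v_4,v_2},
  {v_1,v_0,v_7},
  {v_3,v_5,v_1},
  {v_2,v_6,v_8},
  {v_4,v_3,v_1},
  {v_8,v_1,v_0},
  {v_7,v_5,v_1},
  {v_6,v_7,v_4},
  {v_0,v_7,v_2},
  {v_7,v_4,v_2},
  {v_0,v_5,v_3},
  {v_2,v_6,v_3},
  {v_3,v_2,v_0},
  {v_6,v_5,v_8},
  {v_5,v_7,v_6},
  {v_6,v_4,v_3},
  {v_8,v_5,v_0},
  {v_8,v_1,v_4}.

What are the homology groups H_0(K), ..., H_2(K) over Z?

Take the total order v_0 < v_1 < v_2 < v_3 < v_4 < v_5 < v_6 < v_7 < v_8 on the vertex set. Then K (dimension 2) consists of the simplices:

  0-simplices (9): [v_0], [v_1], [v_2], [v_3], [v_4], [v_5], [v_6], [v_7], [v_8]
  1-simplices (27): (27 of them)
  2-simplices (18): (18 of them)

giving chain groups C_0 ≅ Z^9, C_1 ≅ Z^27, C_2 ≅ Z^18.

Boundary ∂_1: C_1 → C_0 maps an edge to its endpoints' difference, ∂[p,q] = q − p. For instance
  ∂[v_3,v_6] = [v_6] − [v_3].
This gives a 9×27 integer matrix of rank 8; reducing to Smith normal form yields diagonal entries (1,1,1,1,1,1,1,1).

∂_2: C_2 → C_1 acts by ∂[p,q,r] = [q,r] − [p,r] + [p,q]. For instance
  ∂[v_1,v_3,v_4] = [v_3,v_4] − [v_1,v_4] + [v_1,v_3],
  ∂[v_0,v_1,v_7] = [v_1,v_7] − [v_0,v_7] + [v_0,v_1].
This gives a 27×18 integer matrix of rank 18; reducing to Smith normal form yields diagonal entries (1,1,1,1,1,1,1,1,1,1,1,1,1,1,1,1,1,2).

Computing H_k = (kernel of ∂_k) / (image of ∂_{k+1}):

  H_0: rank C_0 − rank ∂_1 = 9 − 8 = 1, and the invariant factors of ∂_1 are all 1, so H_0 ≅ Z.
  H_1: rank ker ∂_1 − rank ∂_2 = (27 − 8) − 18 = 1, and ∂_2 has invariant factor 2 > 1, so H_1 ≅ Z × Z/2.
  H_2: rank ker ∂_2 − rank ∂_3 = (18 − 18) − 0 = 0, and there is no ∂_3, so H_2 ≅ 0.

(K is a triangulation of the Klein bottle.)

H_0 = Z,  H_1 = Z × Z/2,  H_2 = 0.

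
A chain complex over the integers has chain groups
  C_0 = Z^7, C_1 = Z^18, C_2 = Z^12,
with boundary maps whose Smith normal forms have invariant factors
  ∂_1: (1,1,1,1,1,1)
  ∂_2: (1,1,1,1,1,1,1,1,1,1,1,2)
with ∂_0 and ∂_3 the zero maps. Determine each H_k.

H_0 = Z,  H_1 = Z/2Z,  H_2 = 0.

H_0: b_0 = 7 − 0 − 6 = 1; torsion from ∂_1 factors > 1: none. So H_0 = Z.
H_1: b_1 = 18 − 6 − 12 = 0; torsion from ∂_2 factors > 1: [2]. So H_1 = Z/2Z.
H_2: b_2 = 12 − 12 − 0 = 0; torsion from ∂_3 factors > 1: none. So H_2 = 0.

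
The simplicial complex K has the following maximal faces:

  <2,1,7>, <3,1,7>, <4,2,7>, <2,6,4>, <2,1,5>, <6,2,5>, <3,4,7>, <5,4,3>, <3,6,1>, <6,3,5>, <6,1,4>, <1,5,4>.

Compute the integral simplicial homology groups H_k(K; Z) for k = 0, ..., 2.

H_0 ≅ Z,  H_1 ≅ Z/2,  H_2 = 0.

Take the total order 1 < 2 < 3 < 4 < 5 < 6 < 7 on the vertex set. Then K (dimension 2) consists of the simplices:

  0-simplices (7): [1], [2], [3], [4], [5], [6], [7]
  1-simplices (18): [1,2], [1,3], [1,4], [1,5], [1,6], [1,7], [2,4], [2,5], [2,6], [2,7], [3,4], [3,5], [3,6], [3,7], [4,5], [4,6], [4,7], [5,6]
  2-simplices (12): [1,2,5], [1,2,7], [1,3,6], [1,3,7], [1,4,5], [1,4,6], [2,4,6], [2,4,7], [2,5,6], [3,4,5], [3,4,7], [3,5,6]

so the chain groups are C_0 ≅ Z^7, C_1 ≅ Z^18, C_2 ≅ Z^12.

Boundary ∂_1: C_1 → C_0 sends each edge [p,q] (with p < q) to q − p. For instance
  ∂[5,6] = [6] − [5].
As a 7×18 matrix over Z this has rank 6, with invariant factors (1,1,1,1,1,1).

∂_2: C_2 → C_1 acts by ∂[p,q,r] = [q,r] − [p,r] + [p,q]. For instance
  ∂[1,4,6] = [4,6] − [1,6] + [1,4],
  ∂[3,4,5] = [4,5] − [3,5] + [3,4].
The resulting 18×12 matrix has rank 12, and its Smith normal form has invariant factors (1,1,1,1,1,1,1,1,1,1,1,2).

From H_k ≅ ker(∂_k) / im(∂_{k+1}) we obtain:

  H_0: rank C_0 − rank ∂_1 = 7 − 6 = 1, and the invariant factors of ∂_1 are all 1, so H_0 ≅ Z.
  H_1: rank ker ∂_1 − rank ∂_2 = (18 − 6) − 12 = 0, and ∂_2 has invariant factor 2 > 1, so H_1 ≅ Z/2.
  H_2: rank ker ∂_2 − rank ∂_3 = (12 − 12) − 0 = 0, and there is no ∂_3, so H_2 ≅ 0.

(K is a triangulation of the real projective plane RP^2.)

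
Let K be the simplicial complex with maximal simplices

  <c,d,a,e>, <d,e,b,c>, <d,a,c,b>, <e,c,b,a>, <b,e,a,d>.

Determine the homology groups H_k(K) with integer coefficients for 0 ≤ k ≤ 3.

H_0 = Z,  H_1 = 0,  H_2 = 0,  H_3 = Z.

K has 5 vertices, 10 edges, 10 triangles, 5 3-simplices.
rank ∂_0 = 0, rank ∂_1 = 4 ⇒ b_0 = 5 − 0 − 4 = 1; all invariant factors of ∂_1 are 1 so no torsion. So H_0 = Z.
rank ∂_1 = 4, rank ∂_2 = 6 ⇒ b_1 = 10 − 4 − 6 = 0; all invariant factors of ∂_2 are 1 so no torsion. So H_1 = 0.
rank ∂_2 = 6, rank ∂_3 = 4 ⇒ b_2 = 10 − 6 − 4 = 0; all invariant factors of ∂_3 are 1 so no torsion. So H_2 = 0.
rank ∂_3 = 4, rank ∂_4 = 0 ⇒ b_3 = 5 − 4 − 0 = 1. So H_3 = Z.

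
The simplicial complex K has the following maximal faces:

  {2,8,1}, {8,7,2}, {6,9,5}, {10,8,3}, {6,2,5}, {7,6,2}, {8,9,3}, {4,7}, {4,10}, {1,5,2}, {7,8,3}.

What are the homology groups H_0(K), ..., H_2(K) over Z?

Take the total order 1 < 2 < 3 < 4 < 5 < 6 < 7 < 8 < 9 < 10 on the vertex set. Then K (dimension 2) consists of the simplices:

  0-simplices (10): [1], [2], [3], [4], [5], [6], [7], [8], [9], [10]
  1-simplices (20): [1,2], [1,5], [1,8], [2,5], [2,6], [2,7], [2,8], [3,7], [3,8], [3,9], [3,10], [4,7], [4,10], [5,6], [5,9], [6,7], [6,9], [7,8], [8,9], [8,10]
  2-simplices (9): [1,2,5], [1,2,8], [2,5,6], [2,6,7], [2,7,8], [3,7,8], [3,8,9], [3,8,10], [5,6,9]

giving chain groups C_0 ≅ Z^10, C_1 ≅ Z^20, C_2 ≅ Z^9.

The boundary map ∂_1: C_1 → C_0 is given by ∂[p,q] = [q] − [p]. For instance
  ∂[3,7] = [7] − [3].
This gives a 10×20 integer matrix of rank 9; reducing to Smith normal form yields diagonal entries (1,1,1,1,1,1,1,1,1).

∂_2: C_2 → C_1 acts by ∂[p,q,r] = [q,r] − [p,r] + [p,q]. For instance
  ∂[1,2,5] = [2,5] − [1,5] + [1,2],
  ∂[2,7,8] = [7,8] − [2,8] + [2,7].
As a 20×9 matrix over Z this has rank 9, with invariant factors (1,1,1,1,1,1,1,1,1).

Reading off H_k = ker ∂_k / im ∂_{k+1}:

  H_0: rank C_0 − rank ∂_1 = 10 − 9 = 1, and the invariant factors of ∂_1 are all 1, so H_0 ≅ Z.
  H_1: rank ker ∂_1 − rank ∂_2 = (20 − 9) − 9 = 2, and the invariant factors of ∂_2 are all 1, so H_1 ≅ Z^2.
  H_2: rank ker ∂_2 − rank ∂_3 = (9 − 9) − 0 = 0, and there is no ∂_3, so H_2 ≅ 0.

H_0 = Z,  H_1 = Z^2,  H_2 = 0.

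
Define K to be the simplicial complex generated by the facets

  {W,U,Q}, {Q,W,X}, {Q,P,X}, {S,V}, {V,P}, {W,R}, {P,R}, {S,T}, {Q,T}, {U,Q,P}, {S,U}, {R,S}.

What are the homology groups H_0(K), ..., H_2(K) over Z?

H_0 = Z,  H_1 = Z^4,  H_2 = 0.

Order the vertices as P < Q < R < S < T < U < V < W < X. Listing each simplex with vertices in this order, K has dimension 2 with simplices:

  0-simplices (9): P, Q, R, S, T, U, V, W, X
  1-simplices (16): PQ, PR, PU, PV, PX, QT, QU, QW, QX, RS, RW, ST, SU, SV, UW, WX
  2-simplices (4): PQU, PQX, QUW, QWX

so the chain groups are C_0 ≅ Z^9, C_1 ≅ Z^16, C_2 ≅ Z^4.

Boundary ∂_1: C_1 → C_0 maps an edge to its endpoints' difference, ∂[p,q] = q − p. For instance
  ∂QX = X − Q.
The resulting 9×16 matrix has rank 8, and its Smith normal form has invariant factors (1,1,1,1,1,1,1,1).

Boundary ∂_2: C_2 → C_1 maps a triangle to the signed sum of its edges. For instance
  ∂QUW = UW − QW + QU,
  ∂PQX = QX − PX + PQ.
The 16×4 boundary matrix has rank 4 and Smith normal form diag(1,1,1,1).

From H_k ≅ ker(∂_k) / im(∂_{k+1}) we obtain:

  H_0: rank C_0 − rank ∂_1 = 9 − 8 = 1, and the invariant factors of ∂_1 are all 1, so H_0 ≅ Z.
  H_1: rank ker ∂_1 − rank ∂_2 = (16 − 8) − 4 = 4, and the invariant factors of ∂_2 are all 1, so H_1 ≅ Z^4.
  H_2: rank ker ∂_2 − rank ∂_3 = (4 − 4) − 0 = 0, and there is no ∂_3, so H_2 ≅ 0.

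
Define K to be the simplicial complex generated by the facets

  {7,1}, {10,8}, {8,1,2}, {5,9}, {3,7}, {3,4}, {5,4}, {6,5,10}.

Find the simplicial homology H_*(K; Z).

Order the vertices as 1 < 2 < 3 < 4 < 5 < 6 < 7 < 8 < 9 < 10. Listing each simplex with vertices in this order, K has dimension 2 with simplices:

  0-simplices (10): [1], [2], [3], [4], [5], [6], [7], [8], [9], [10]
  1-simplices (12): [1,2], [1,7], [1,8], [2,8], [3,4], [3,7], [4,5], [5,6], [5,9], [5,10], [6,10], [8,10]
  2-simplices (2): [1,2,8], [5,6,10]

Hence C_0 ≅ Z^10, C_1 ≅ Z^12, C_2 ≅ Z^2.

Boundary ∂_1: C_1 → C_0 maps an edge to its endpoints' difference, ∂[p,q] = q − p. For instance
  ∂[6,10] = [10] − [6].
The 10×12 boundary matrix has rank 9 and Smith normal form diag(1,1,1,1,1,1,1,1,1).

Boundary ∂_2: C_2 → C_1 acts by ∂[p,q,r] = [q,r] − [p,r] + [p,q]. For instance
  ∂[5,6,10] = [6,10] − [5,10] + [5,6],
  ∂[1,2,8] = [2,8] − [1,8] + [1,2].
As a 12×2 matrix over Z this has rank 2, with invariant factors (1,1).

Now H_k = ker ∂_k / im ∂_{k+1}, so:

  H_0: rank C_0 − rank ∂_1 = 10 − 9 = 1, and the invariant factors of ∂_1 are all 1, so H_0 = Z.
  H_1: rank ker ∂_1 − rank ∂_2 = (12 − 9) − 2 = 1, and the invariant factors of ∂_2 are all 1, so H_1 = Z.
  H_2: rank ker ∂_2 − rank ∂_3 = (2 − 2) − 0 = 0, and there is no ∂_3, so H_2 = 0.

As a check, the Euler characteristic is 10 − 12 + 2 = 0, which agrees with 1 − 1 + 0 = 0.

H_0 ≅ Z,  H_1 ≅ Z,  H_2 = 0.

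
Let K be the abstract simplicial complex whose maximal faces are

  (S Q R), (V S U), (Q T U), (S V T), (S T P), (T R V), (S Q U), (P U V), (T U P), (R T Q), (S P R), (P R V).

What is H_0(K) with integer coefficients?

H_0 ≅ Z.

We work with the vertex ordering P < Q < R < S < T < U < V. The simplices of K, each written with vertices in increasing order, are:

  0-simplices (7): P, Q, R, S, T, U, V
  1-simplices (18): PR, PS, PT, PU, PV, QR, QS, QT, QU, RS, RT, RV, ST, SU, SV, TU, TV, UV
  2-simplices (12): PRS, PRV, PST, PTU, PUV, QRS, QRT, QSU, QTU, RTV, STV, SUV

Hence C_0 ≅ Z^7, C_1 ≅ Z^18, C_2 ≅ Z^12.

The boundary map ∂_1: C_1 → C_0 sends each edge [p,q] (with p < q) to q − p. For instance
  ∂TV = V − T.
This gives a 7×18 integer matrix of rank 6; reducing to Smith normal form yields diagonal entries (1,1,1,1,1,1).

Boundary ∂_2: C_2 → C_1 sends each 2-simplex [p,q,r] to [q,r] − [p,r] + [p,q]. For instance
  ∂QRS = RS − QS + QR,
  ∂RTV = TV − RV + RT.
This gives a 18×12 integer matrix of rank 12; reducing to Smith normal form yields diagonal entries (1,1,1,1,1,1,1,1,1,1,1,2).

Reading off H_k = ker ∂_k / im ∂_{k+1}:

  H_0: rank C_0 − rank ∂_1 = 7 − 6 = 1, and the invariant factors of ∂_1 are all 1, so H_0 ≅ Z.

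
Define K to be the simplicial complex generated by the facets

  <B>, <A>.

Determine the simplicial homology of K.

H_0 ≅ Z^2.

K has 2 vertices.
rank ∂_0 = 0, rank ∂_1 = 0 ⇒ b_0 = 2 − 0 − 0 = 2. So H_0 ≅ Z^2.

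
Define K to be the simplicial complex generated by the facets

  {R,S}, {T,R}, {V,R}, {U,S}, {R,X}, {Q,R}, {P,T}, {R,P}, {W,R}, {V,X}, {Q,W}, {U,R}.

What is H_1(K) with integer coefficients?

We work with the vertex ordering P < Q < R < S < T < U < V < W < X. The simplices of K, each written with vertices in increasing order, are:

  0-simplices (9): P, Q, R, S, T, U, V, W, X
  1-simplices (12): PR, PT, QR, QW, RS, RT, RU, RV, RW, RX, SU, VX

so the chain groups are C_0 ≅ Z^9, C_1 ≅ Z^12.

∂_1: C_1 → C_0 maps an edge to its endpoints' difference, ∂[p,q] = q − p.
The 9×12 boundary matrix has rank 8 and Smith normal form diag(1,1,1,1,1,1,1,1).

Computing H_k = (kernel of ∂_k) / (image of ∂_{k+1}):

  H_1: rank ker ∂_1 − rank ∂_2 = (12 − 8) − 0 = 4, and there is no ∂_2, so H_1 ≅ Z^4.

H_1 ≅ Z^4.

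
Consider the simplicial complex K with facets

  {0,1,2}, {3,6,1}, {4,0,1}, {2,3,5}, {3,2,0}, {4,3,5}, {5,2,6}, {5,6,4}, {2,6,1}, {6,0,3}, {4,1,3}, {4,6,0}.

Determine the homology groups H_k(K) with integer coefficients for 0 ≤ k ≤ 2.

H_0 ≅ Z,  H_1 ≅ Z/2,  H_2 = 0.

Fix the vertex order 0 < 1 < 2 < 3 < 4 < 5 < 6 and write every simplex with vertices in increasing order. Then dim K = 2 and the simplices of K are:

  0-simplices (7): [0], [1], [2], [3], [4], [5], [6]
  1-simplices (18): [0,1], [0,2], [0,3], [0,4], [0,6], [1,2], [1,3], [1,4], [1,6], [2,3], [2,5], [2,6], [3,4], [3,5], [3,6], [4,5], [4,6], [5,6]
  2-simplices (12): [0,1,2], [0,1,4], [0,2,3], [0,3,6], [0,4,6], [1,2,6], [1,3,4], [1,3,6], [2,3,5], [2,5,6], [3,4,5], [4,5,6]

giving chain groups C_0 ≅ Z^7, C_1 ≅ Z^18, C_2 ≅ Z^12.

Boundary ∂_1: C_1 → C_0 maps an edge to its endpoints' difference, ∂[p,q] = q − p. For instance
  ∂[3,4] = [4] − [3].
The 7×18 boundary matrix has rank 6 and Smith normal form diag(1,1,1,1,1,1).

The boundary map ∂_2: C_2 → C_1 maps a triangle to the signed sum of its edges. For instance
  ∂[0,3,6] = [3,6] − [0,6] + [0,3],
  ∂[1,3,6] = [3,6] − [1,6] + [1,3].
The resulting 18×12 matrix has rank 12, and its Smith normal form has invariant factors (1,1,1,1,1,1,1,1,1,1,1,2).

Reading off H_k = ker ∂_k / im ∂_{k+1}:

  H_0: rank C_0 − rank ∂_1 = 7 − 6 = 1, and the invariant factors of ∂_1 are all 1, so H_0 = Z.
  H_1: rank ker ∂_1 − rank ∂_2 = (18 − 6) − 12 = 0, and ∂_2 has invariant factor 2 > 1, so H_1 = Z/2.
  H_2: rank ker ∂_2 − rank ∂_3 = (12 − 12) − 0 = 0, and there is no ∂_3, so H_2 = 0.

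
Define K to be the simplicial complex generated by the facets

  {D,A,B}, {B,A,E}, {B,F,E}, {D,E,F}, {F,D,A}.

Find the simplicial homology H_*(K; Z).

Take the total order A < B < D < E < F on the vertex set. Then K (dimension 2) consists of the simplices:

  0-simplices (5): A, B, D, E, F
  1-simplices (10): AB, AD, AE, AF, BD, BE, BF, DE, DF, EF
  2-simplices (5): ABD, ABE, ADF, BEF, DEF

giving chain groups C_0 ≅ Z^5, C_1 ≅ Z^10, C_2 ≅ Z^5.

∂_1: C_1 → C_0 sends each edge [p,q] (with p < q) to q − p. For instance
  ∂DF = F − D.
The 5×10 boundary matrix has rank 4 and Smith normal form diag(1,1,1,1).

∂_2: C_2 → C_1 sends each 2-simplex [p,q,r] to [q,r] − [p,r] + [p,q]. For instance
  ∂DEF = EF − DF + DE,
  ∂ADF = DF − AF + AD.
The resulting 10×5 matrix has rank 5, and its Smith normal form has invariant factors (1,1,1,1,1).

From H_k ≅ ker(∂_k) / im(∂_{k+1}) we obtain:

  H_0: rank C_0 − rank ∂_1 = 5 − 4 = 1, and the invariant factors of ∂_1 are all 1, so H_0 ≅ Z.
  H_1: rank ker ∂_1 − rank ∂_2 = (10 − 4) − 5 = 1, and the invariant factors of ∂_2 are all 1, so H_1 ≅ Z.
  H_2: rank ker ∂_2 − rank ∂_3 = (5 − 5) − 0 = 0, and there is no ∂_3, so H_2 ≅ 0.

H_0 ≅ Z,  H_1 ≅ Z,  H_2 = 0.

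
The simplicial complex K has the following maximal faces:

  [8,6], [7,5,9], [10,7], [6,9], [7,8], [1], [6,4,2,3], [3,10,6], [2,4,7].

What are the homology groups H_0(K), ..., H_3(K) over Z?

H_0 ≅ Z^2,  H_1 ≅ Z^3,  H_2 = 0,  H_3 = 0.

We work with the vertex ordering 1 < 2 < 3 < 4 < 5 < 6 < 7 < 8 < 9 < 10. The simplices of K, each written with vertices in increasing order, are:

  0-simplices (10): [1], [2], [3], [4], [5], [6], [7], [8], [9], [10]
  1-simplices (17): [2,3], [2,4], [2,6], [2,7], [3,4], [3,6], [3,10], [4,6], [4,7], [5,7], [5,9], [6,8], [6,9], [6,10], [7,8], [7,9], [7,10]
  2-simplices (7): [2,3,4], [2,3,6], [2,4,6], [2,4,7], [3,4,6], [3,6,10], [5,7,9]
  3-simplices (1): [2,3,4,6]

giving chain groups C_0 ≅ Z^10, C_1 ≅ Z^17, C_2 ≅ Z^7, C_3 ≅ Z^1.

Boundary ∂_1: C_1 → C_0 maps an edge to its endpoints' difference, ∂[p,q] = q − p. For instance
  ∂[7,10] = [10] − [7].
This gives a 10×17 integer matrix of rank 8; reducing to Smith normal form yields diagonal entries (1,1,1,1,1,1,1,1).

Boundary ∂_2: C_2 → C_1 sends each 2-simplex [p,q,r] to [q,r] − [p,r] + [p,q]. For instance
  ∂[2,3,6] = [3,6] − [2,6] + [2,3],
  ∂[2,3,4] = [3,4] − [2,4] + [2,3].
The resulting 17×7 matrix has rank 6, and its Smith normal form has invariant factors (1,1,1,1,1,1).

Boundary ∂_3: C_3 → C_2 sends each 3-simplex σ to the alternating sum Σ_i (−1)^i (σ with its i-th vertex removed). For instance
  ∂[2,3,4,6] = [3,4,6] − [2,4,6] + [2,3,6] − [2,3,4].
The resulting 7×1 matrix has rank 1, and its Smith normal form has invariant factors (1).

Now H_k = ker ∂_k / im ∂_{k+1}, so:

  H_0: rank C_0 − rank ∂_1 = 10 − 8 = 2, and the invariant factors of ∂_1 are all 1, so H_0 ≅ Z^2.
  H_1: rank ker ∂_1 − rank ∂_2 = (17 − 8) − 6 = 3, and the invariant factors of ∂_2 are all 1, so H_1 ≅ Z^3.
  H_2: rank ker ∂_2 − rank ∂_3 = (7 − 6) − 1 = 0, and the invariant factors of ∂_3 are all 1, so H_2 ≅ 0.
  H_3: rank ker ∂_3 − rank ∂_4 = (1 − 1) − 0 = 0, and there is no ∂_4, so H_3 ≅ 0.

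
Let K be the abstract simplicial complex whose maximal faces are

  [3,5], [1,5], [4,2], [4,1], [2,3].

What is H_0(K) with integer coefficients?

We work with the vertex ordering 1 < 2 < 3 < 4 < 5. The simplices of K, each written with vertices in increasing order, are:

  0-simplices (5): [1], [2], [3], [4], [5]
  1-simplices (5): [1,4], [1,5], [2,3], [2,4], [3,5]

so the chain groups are C_0 ≅ Z^5, C_1 ≅ Z^5.

∂_1: C_1 → C_0 sends each edge [p,q] (with p < q) to q − p. For instance
  ∂[2,3] = [3] − [2].
The 5×5 boundary matrix has rank 4 and Smith normal form diag(1,1,1,1).

Computing H_k = (kernel of ∂_k) / (image of ∂_{k+1}):

  H_0: rank C_0 − rank ∂_1 = 5 − 4 = 1, and the invariant factors of ∂_1 are all 1, so H_0 = Z.

H_0 = Z.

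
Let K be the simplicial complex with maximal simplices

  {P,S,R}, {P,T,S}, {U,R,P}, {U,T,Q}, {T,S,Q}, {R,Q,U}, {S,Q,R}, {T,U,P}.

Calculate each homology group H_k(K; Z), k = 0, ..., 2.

H_0 ≅ Z,  H_1 = 0,  H_2 ≅ Z.

K has 6 vertices, 12 edges, 8 triangles.
rank ∂_0 = 0, rank ∂_1 = 5 ⇒ b_0 = 6 − 0 − 5 = 1; all invariant factors of ∂_1 are 1 so no torsion. So H_0 = Z.
rank ∂_1 = 5, rank ∂_2 = 7 ⇒ b_1 = 12 − 5 − 7 = 0; all invariant factors of ∂_2 are 1 so no torsion. So H_1 = 0.
rank ∂_2 = 7, rank ∂_3 = 0 ⇒ b_2 = 8 − 7 − 0 = 1. So H_2 = Z.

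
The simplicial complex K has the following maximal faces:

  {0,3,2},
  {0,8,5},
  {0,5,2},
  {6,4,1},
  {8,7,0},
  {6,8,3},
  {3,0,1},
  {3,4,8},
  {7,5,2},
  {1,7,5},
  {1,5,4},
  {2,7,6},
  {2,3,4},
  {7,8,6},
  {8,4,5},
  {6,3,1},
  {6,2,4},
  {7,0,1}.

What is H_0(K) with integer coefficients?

H_0 = Z.

K has 9 vertices, 27 edges, 18 triangles.
rank ∂_0 = 0, rank ∂_1 = 8 ⇒ b_0 = 9 − 0 − 8 = 1; all invariant factors of ∂_1 are 1 so no torsion. So H_0 = Z.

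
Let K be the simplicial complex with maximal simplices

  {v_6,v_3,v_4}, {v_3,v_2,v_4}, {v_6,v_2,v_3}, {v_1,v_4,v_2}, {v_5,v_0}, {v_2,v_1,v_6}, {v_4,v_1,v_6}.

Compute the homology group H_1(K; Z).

H_1 ≅ 0.

Order the vertices as v_0 < v_1 < v_2 < v_3 < v_4 < v_5 < v_6. Listing each simplex with vertices in this order, K has dimension 2 with simplices:

  0-simplices (7): [v_0], [v_1], [v_2], [v_3], [v_4], [v_5], [v_6]
  1-simplices (10): [v_0,v_5], [v_1,v_2], [v_1,v_4], [v_1,v_6], [v_2,v_3], [v_2,v_4], [v_2,v_6], [v_3,v_4], [v_3,v_6], [v_4,v_6]
  2-simplices (6): [v_1,v_2,v_4], [v_1,v_2,v_6], [v_1,v_4,v_6], [v_2,v_3,v_4], [v_2,v_3,v_6], [v_3,v_4,v_6]

so the chain groups are C_0 ≅ Z^7, C_1 ≅ Z^10, C_2 ≅ Z^6.

Boundary ∂_1: C_1 → C_0 sends each edge [p,q] (with p < q) to q − p. For instance
  ∂[v_4,v_6] = [v_6] − [v_4].
This gives a 7×10 integer matrix of rank 5; reducing to Smith normal form yields diagonal entries (1,1,1,1,1).

Boundary ∂_2: C_2 → C_1 sends each 2-simplex [p,q,r] to [q,r] − [p,r] + [p,q]. For instance
  ∂[v_1,v_2,v_6] = [v_2,v_6] − [v_1,v_6] + [v_1,v_2],
  ∂[v_2,v_3,v_6] = [v_3,v_6] − [v_2,v_6] + [v_2,v_3].
As a 10×6 matrix over Z this has rank 5, with invariant factors (1,1,1,1,1).

Now H_k = ker ∂_k / im ∂_{k+1}, so:

  H_1: rank ker ∂_1 − rank ∂_2 = (10 − 5) − 5 = 0, and the invariant factors of ∂_2 are all 1, so H_1 = 0.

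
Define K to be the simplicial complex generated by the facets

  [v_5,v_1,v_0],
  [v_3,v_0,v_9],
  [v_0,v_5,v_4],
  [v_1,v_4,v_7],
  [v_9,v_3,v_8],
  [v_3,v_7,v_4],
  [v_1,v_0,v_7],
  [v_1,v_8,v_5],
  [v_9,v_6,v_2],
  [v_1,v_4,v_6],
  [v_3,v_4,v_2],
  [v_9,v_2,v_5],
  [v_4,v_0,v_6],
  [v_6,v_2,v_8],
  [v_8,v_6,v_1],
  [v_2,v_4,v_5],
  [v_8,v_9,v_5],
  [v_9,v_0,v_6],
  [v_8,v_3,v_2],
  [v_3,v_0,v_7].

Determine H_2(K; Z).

H_2 ≅ 0.

Take the total order v_0 < v_1 < v_2 < v_3 < v_4 < v_5 < v_6 < v_7 < v_8 < v_9 on the vertex set. Then K (dimension 2) consists of the simplices:

  0-simplices (10): [v_0], [v_1], [v_2], [v_3], [v_4], [v_5], [v_6], [v_7], [v_8], [v_9]
  1-simplices (30): (30 of them)
  2-simplices (20): (20 of them)

Hence C_0 ≅ Z^10, C_1 ≅ Z^30, C_2 ≅ Z^20.

Boundary ∂_1: C_1 → C_0 is given by ∂[p,q] = [q] − [p].
The 10×30 boundary matrix has rank 9 and Smith normal form diag(1,1,1,1,1,1,1,1,1).

The boundary map ∂_2: C_2 → C_1 sends each 2-simplex [p,q,r] to [q,r] − [p,r] + [p,q]. For instance
  ∂[v_0,v_6,v_9] = [v_6,v_9] − [v_0,v_9] + [v_0,v_6],
  ∂[v_5,v_8,v_9] = [v_8,v_9] − [v_5,v_9] + [v_5,v_8].
As a 30×20 matrix over Z this has rank 20, with invariant factors (1,1,1,1,1,1,1,1,1,1,1,1,1,1,1,1,1,1,1,2).

Computing H_k = (kernel of ∂_k) / (image of ∂_{k+1}):

  H_2: rank ker ∂_2 − rank ∂_3 = (20 − 20) − 0 = 0, and there is no ∂_3, so H_2 ≅ 0.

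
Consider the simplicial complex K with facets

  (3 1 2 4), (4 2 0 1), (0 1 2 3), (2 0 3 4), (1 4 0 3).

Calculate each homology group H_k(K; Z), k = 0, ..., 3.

H_0 ≅ Z,  H_1 = 0,  H_2 = 0,  H_3 ≅ Z.

K has 5 vertices, 10 edges, 10 triangles, 5 3-simplices.
rank ∂_0 = 0, rank ∂_1 = 4 ⇒ b_0 = 5 − 0 − 4 = 1; all invariant factors of ∂_1 are 1 so no torsion. So H_0 = Z.
rank ∂_1 = 4, rank ∂_2 = 6 ⇒ b_1 = 10 − 4 − 6 = 0; all invariant factors of ∂_2 are 1 so no torsion. So H_1 = 0.
rank ∂_2 = 6, rank ∂_3 = 4 ⇒ b_2 = 10 − 6 − 4 = 0; all invariant factors of ∂_3 are 1 so no torsion. So H_2 = 0.
rank ∂_3 = 4, rank ∂_4 = 0 ⇒ b_3 = 5 − 4 − 0 = 1. So H_3 = Z.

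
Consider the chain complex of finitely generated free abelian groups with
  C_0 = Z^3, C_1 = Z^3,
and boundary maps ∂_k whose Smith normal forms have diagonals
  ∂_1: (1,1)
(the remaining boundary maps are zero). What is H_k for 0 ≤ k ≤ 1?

H_0 ≅ Z,  H_1 ≅ Z.

H_0: b_0 = 3 − 0 − 2 = 1; torsion from ∂_1 factors > 1: none. So H_0 ≅ Z.
H_1: b_1 = 3 − 2 − 0 = 1; torsion from ∂_2 factors > 1: none. So H_1 ≅ Z.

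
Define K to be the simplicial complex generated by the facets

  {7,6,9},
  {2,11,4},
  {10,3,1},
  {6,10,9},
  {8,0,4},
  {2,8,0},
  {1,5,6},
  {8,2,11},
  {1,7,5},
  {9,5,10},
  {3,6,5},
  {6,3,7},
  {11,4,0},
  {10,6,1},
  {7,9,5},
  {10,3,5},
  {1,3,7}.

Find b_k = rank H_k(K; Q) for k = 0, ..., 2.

K has 12 vertices, 28 edges, 17 triangles.
rank ∂_0 = 0, rank ∂_1 = 10 ⇒ b_0 = 12 − 0 − 10 = 2; all invariant factors of ∂_1 are 1 so no torsion. So H_0 ≅ Z^2.
rank ∂_1 = 10, rank ∂_2 = 17 ⇒ b_1 = 28 − 10 − 17 = 1; ∂_2 has invariant factor(s) [2] giving torsion. So H_1 ≅ Z ⊕ Z/2Z.
rank ∂_2 = 17, rank ∂_3 = 0 ⇒ b_2 = 17 − 17 − 0 = 0. So H_2 ≅ 0.

b_0 = 2, b_1 = 1, b_2 = 0.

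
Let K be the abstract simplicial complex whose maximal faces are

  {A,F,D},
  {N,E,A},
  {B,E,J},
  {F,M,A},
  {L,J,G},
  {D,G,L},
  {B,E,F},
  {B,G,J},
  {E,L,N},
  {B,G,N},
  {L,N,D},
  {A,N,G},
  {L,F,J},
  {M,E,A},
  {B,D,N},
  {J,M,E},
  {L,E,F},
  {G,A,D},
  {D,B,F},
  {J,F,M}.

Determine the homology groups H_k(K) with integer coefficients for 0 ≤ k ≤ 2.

K has 10 vertices, 30 edges, 20 triangles.
rank ∂_0 = 0, rank ∂_1 = 9 ⇒ b_0 = 10 − 0 − 9 = 1; all invariant factors of ∂_1 are 1 so no torsion. So H_0 = Z.
rank ∂_1 = 9, rank ∂_2 = 20 ⇒ b_1 = 30 − 9 − 20 = 1; ∂_2 has invariant factor(s) [2] giving torsion. So H_1 = Z ⊕ Z/2Z.
rank ∂_2 = 20, rank ∂_3 = 0 ⇒ b_2 = 20 − 20 − 0 = 0. So H_2 = 0.

H_0 = Z,  H_1 = Z ⊕ Z/2Z,  H_2 = 0.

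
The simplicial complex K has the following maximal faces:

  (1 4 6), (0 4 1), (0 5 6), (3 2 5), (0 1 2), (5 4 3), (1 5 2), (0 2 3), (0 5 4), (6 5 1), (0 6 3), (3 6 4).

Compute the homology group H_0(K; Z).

H_0 = Z.

K has 7 vertices, 18 edges, 12 triangles.
rank ∂_0 = 0, rank ∂_1 = 6 ⇒ b_0 = 7 − 0 − 6 = 1; all invariant factors of ∂_1 are 1 so no torsion. So H_0 ≅ Z.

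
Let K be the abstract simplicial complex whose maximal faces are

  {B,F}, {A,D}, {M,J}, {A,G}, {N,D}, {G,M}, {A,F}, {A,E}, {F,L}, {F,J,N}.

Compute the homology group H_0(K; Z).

H_0 = Z.

Take the total order A < B < D < E < F < G < J < L < M < N on the vertex set. Then K (dimension 2) consists of the simplices:

  0-simplices (10): A, B, D, E, F, G, J, L, M, N
  1-simplices (12): AD, AE, AF, AG, BF, DN, FJ, FL, FN, GM, JM, JN
  2-simplices (1): FJN

giving chain groups C_0 ≅ Z^10, C_1 ≅ Z^12, C_2 ≅ Z^1.

The boundary map ∂_1: C_1 → C_0 maps an edge to its endpoints' difference, ∂[p,q] = q − p.
The resulting 10×12 matrix has rank 9, and its Smith normal form has invariant factors (1,1,1,1,1,1,1,1,1).

∂_2: C_2 → C_1 maps a triangle to the signed sum of its edges. For instance
  ∂FJN = JN − FN + FJ.
This gives a 12×1 integer matrix of rank 1; reducing to Smith normal form yields diagonal entries (1).

Computing H_k = (kernel of ∂_k) / (image of ∂_{k+1}):

  H_0: rank C_0 − rank ∂_1 = 10 − 9 = 1, and the invariant factors of ∂_1 are all 1, so H_0 ≅ Z.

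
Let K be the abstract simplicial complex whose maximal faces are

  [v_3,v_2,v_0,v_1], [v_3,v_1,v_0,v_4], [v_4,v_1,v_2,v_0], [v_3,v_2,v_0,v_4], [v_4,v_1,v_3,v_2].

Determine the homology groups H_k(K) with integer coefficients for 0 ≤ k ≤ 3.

H_0 = Z,  H_1 = 0,  H_2 = 0,  H_3 = Z.

Take the total order v_0 < v_1 < v_2 < v_3 < v_4 on the vertex set. Then K (dimension 3) consists of the simplices:

  0-simplices (5): [v_0], [v_1], [v_2], [v_3], [v_4]
  1-simplices (10): [v_0,v_1], [v_0,v_2], [v_0,v_3], [v_0,v_4], [v_1,v_2], [v_1,v_3], [v_1,v_4], [v_2,v_3], [v_2,v_4], [v_3,v_4]
  2-simplices (10): [v_0,v_1,v_2], [v_0,v_1,v_3], [v_0,v_1,v_4], [v_0,v_2,v_3], [v_0,v_2,v_4], [v_0,v_3,v_4], [v_1,v_2,v_3], [v_1,v_2,v_4], [v_1,v_3,v_4], [v_2,v_3,v_4]
  3-simplices (5): [v_0,v_1,v_2,v_3], [v_0,v_1,v_2,v_4], [v_0,v_1,v_3,v_4], [v_0,v_2,v_3,v_4], [v_1,v_2,v_3,v_4]

so the chain groups are C_0 ≅ Z^5, C_1 ≅ Z^10, C_2 ≅ Z^10, C_3 ≅ Z^5.

∂_1: C_1 → C_0 is given by ∂[p,q] = [q] − [p]. For instance
  ∂[v_1,v_3] = [v_3] − [v_1].
As a 5×10 matrix over Z this has rank 4, with invariant factors (1,1,1,1).

The boundary map ∂_2: C_2 → C_1 sends each 2-simplex [p,q,r] to [q,r] − [p,r] + [p,q]. For instance
  ∂[v_0,v_1,v_3] = [v_1,v_3] − [v_0,v_3] + [v_0,v_1],
  ∂[v_1,v_3,v_4] = [v_3,v_4] − [v_1,v_4] + [v_1,v_3].
This gives a 10×10 integer matrix of rank 6; reducing to Smith normal form yields diagonal entries (1,1,1,1,1,1).

Boundary ∂_3: C_3 → C_2 sends each 3-simplex σ to the alternating sum Σ_i (−1)^i (σ with its i-th vertex removed). For instance
  ∂[v_0,v_2,v_3,v_4] = [v_2,v_3,v_4] − [v_0,v_3,v_4] + [v_0,v_2,v_4] − [v_0,v_2,v_3],
  ∂[v_0,v_1,v_2,v_3] = [v_1,v_2,v_3] − [v_0,v_2,v_3] + [v_0,v_1,v_3] − [v_0,v_1,v_2].
The 10×5 boundary matrix has rank 4 and Smith normal form diag(1,1,1,1).

Computing H_k = (kernel of ∂_k) / (image of ∂_{k+1}):

  H_0: rank C_0 − rank ∂_1 = 5 − 4 = 1, and the invariant factors of ∂_1 are all 1, so H_0 ≅ Z.
  H_1: rank ker ∂_1 − rank ∂_2 = (10 − 4) − 6 = 0, and the invariant factors of ∂_2 are all 1, so H_1 ≅ 0.
  H_2: rank ker ∂_2 − rank ∂_3 = (10 − 6) − 4 = 0, and the invariant factors of ∂_3 are all 1, so H_2 ≅ 0.
  H_3: rank ker ∂_3 − rank ∂_4 = (5 − 4) − 0 = 1, and there is no ∂_4, so H_3 ≅ Z.

(K is a triangulation of the 3-sphere S^3.)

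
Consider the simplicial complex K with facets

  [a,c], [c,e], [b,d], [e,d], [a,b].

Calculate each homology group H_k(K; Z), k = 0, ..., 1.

H_0 = Z,  H_1 = Z.

Take the total order a < b < c < d < e on the vertex set. Then K (dimension 1) consists of the simplices:

  0-simplices (5): a, b, c, d, e
  1-simplices (5): ab, ac, bd, ce, de

Hence C_0 ≅ Z^5, C_1 ≅ Z^5.

Boundary ∂_1: C_1 → C_0 sends each edge [p,q] (with p < q) to q − p. For instance
  ∂ce = e − c.
As a 5×5 matrix over Z this has rank 4, with invariant factors (1,1,1,1).

Now H_k = ker ∂_k / im ∂_{k+1}, so:

  H_0: rank C_0 − rank ∂_1 = 5 − 4 = 1, and the invariant factors of ∂_1 are all 1, so H_0 ≅ Z.
  H_1: rank ker ∂_1 − rank ∂_2 = (5 − 4) − 0 = 1, and there is no ∂_2, so H_1 ≅ Z.

As a check, the Euler characteristic is 5 − 5 = 0, which agrees with 1 − 1 = 0.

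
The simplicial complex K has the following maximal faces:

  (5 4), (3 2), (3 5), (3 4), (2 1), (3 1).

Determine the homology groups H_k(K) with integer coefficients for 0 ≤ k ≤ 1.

H_0 = Z,  H_1 = Z^2.

Order the vertices as 1 < 2 < 3 < 4 < 5. Listing each simplex with vertices in this order, K has dimension 1 with simplices:

  0-simplices (5): [1], [2], [3], [4], [5]
  1-simplices (6): [1,2], [1,3], [2,3], [3,4], [3,5], [4,5]

Hence C_0 ≅ Z^5, C_1 ≅ Z^6.

∂_1: C_1 → C_0 sends each edge [p,q] (with p < q) to q − p. For instance
  ∂[3,4] = [4] − [3].
This gives a 5×6 integer matrix of rank 4; reducing to Smith normal form yields diagonal entries (1,1,1,1).

From H_k ≅ ker(∂_k) / im(∂_{k+1}) we obtain:

  H_0: rank C_0 − rank ∂_1 = 5 − 4 = 1, and the invariant factors of ∂_1 are all 1, so H_0 = Z.
  H_1: rank ker ∂_1 − rank ∂_2 = (6 − 4) − 0 = 2, and there is no ∂_2, so H_1 = Z^2.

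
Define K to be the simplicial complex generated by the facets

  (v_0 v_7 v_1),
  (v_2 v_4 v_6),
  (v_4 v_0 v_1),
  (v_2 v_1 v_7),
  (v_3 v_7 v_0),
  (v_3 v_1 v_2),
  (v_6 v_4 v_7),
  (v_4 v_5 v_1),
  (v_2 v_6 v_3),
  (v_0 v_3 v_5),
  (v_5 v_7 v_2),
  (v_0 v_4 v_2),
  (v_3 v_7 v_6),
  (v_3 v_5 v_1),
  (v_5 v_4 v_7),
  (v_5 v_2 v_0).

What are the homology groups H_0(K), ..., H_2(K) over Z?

Order the vertices as v_0 < v_1 < v_2 < v_3 < v_4 < v_5 < v_6 < v_7. Listing each simplex with vertices in this order, K has dimension 2 with simplices:

  0-simplices (8): [v_0], [v_1], [v_2], [v_3], [v_4], [v_5], [v_6], [v_7]
  1-simplices (24): (24 of them)
  2-simplices (16): (16 of them)

so the chain groups are C_0 ≅ Z^8, C_1 ≅ Z^24, C_2 ≅ Z^16.

∂_1: C_1 → C_0 sends each edge [p,q] (with p < q) to q − p. For instance
  ∂[v_0,v_1] = [v_1] − [v_0].
This gives a 8×24 integer matrix of rank 7; reducing to Smith normal form yields diagonal entries (1,1,1,1,1,1,1).

∂_2: C_2 → C_1 acts by ∂[p,q,r] = [q,r] − [p,r] + [p,q]. For instance
  ∂[v_4,v_5,v_7] = [v_5,v_7] − [v_4,v_7] + [v_4,v_5],
  ∂[v_0,v_2,v_4] = [v_2,v_4] − [v_0,v_4] + [v_0,v_2].
The 24×16 boundary matrix has rank 15 and Smith normal form diag(1,1,1,1,1,1,1,1,1,1,1,1,1,1,1).

From H_k ≅ ker(∂_k) / im(∂_{k+1}) we obtain:

  H_0: rank C_0 − rank ∂_1 = 8 − 7 = 1, and the invariant factors of ∂_1 are all 1, so H_0 ≅ Z.
  H_1: rank ker ∂_1 − rank ∂_2 = (24 − 7) − 15 = 2, and the invariant factors of ∂_2 are all 1, so H_1 ≅ Z^2.
  H_2: rank ker ∂_2 − rank ∂_3 = (16 − 15) − 0 = 1, and there is no ∂_3, so H_2 ≅ Z.

H_0 ≅ Z,  H_1 ≅ Z^2,  H_2 ≅ Z.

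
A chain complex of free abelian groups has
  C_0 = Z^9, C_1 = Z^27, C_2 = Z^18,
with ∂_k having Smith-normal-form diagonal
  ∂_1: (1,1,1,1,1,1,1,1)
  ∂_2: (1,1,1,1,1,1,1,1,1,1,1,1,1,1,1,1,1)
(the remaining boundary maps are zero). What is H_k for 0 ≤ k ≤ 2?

H_0 ≅ Z,  H_1 ≅ Z^2,  H_2 ≅ Z.

H_0: b_0 = 9 − 0 − 8 = 1; torsion from ∂_1 factors > 1: none. So H_0 ≅ Z.
H_1: b_1 = 27 − 8 − 17 = 2; torsion from ∂_2 factors > 1: none. So H_1 ≅ Z^2.
H_2: b_2 = 18 − 17 − 0 = 1; torsion from ∂_3 factors > 1: none. So H_2 ≅ Z.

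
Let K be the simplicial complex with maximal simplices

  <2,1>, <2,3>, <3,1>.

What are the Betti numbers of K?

b_0 = 1, b_1 = 1.

Order the vertices as 1 < 2 < 3. Listing each simplex with vertices in this order, K has dimension 1 with simplices:

  0-simplices (3): [1], [2], [3]
  1-simplices (3): [1,2], [1,3], [2,3]

Hence C_0 ≅ Z^3, C_1 ≅ Z^3.

Boundary ∂_1: C_1 → C_0 sends each edge [p,q] (with p < q) to q − p.
The resulting 3×3 matrix has rank 2, and its Smith normal form has invariant factors (1,1).

Reading off H_k = ker ∂_k / im ∂_{k+1}:

  H_0: rank C_0 − rank ∂_1 = 3 − 2 = 1, and the invariant factors of ∂_1 are all 1, so H_0 = Z.
  H_1: rank ker ∂_1 − rank ∂_2 = (3 − 2) − 0 = 1, and there is no ∂_2, so H_1 = Z.

As a check, the Euler characteristic is 3 − 3 = 0, which agrees with 1 − 1 = 0.

Hence the Betti numbers are b_0 = 1, b_1 = 1.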